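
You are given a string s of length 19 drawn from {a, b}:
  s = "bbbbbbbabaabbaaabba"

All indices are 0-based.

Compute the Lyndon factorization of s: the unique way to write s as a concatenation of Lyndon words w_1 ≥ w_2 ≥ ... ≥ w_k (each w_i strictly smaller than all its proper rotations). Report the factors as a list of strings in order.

["b", "b", "b", "b", "b", "b", "b", "ab", "aabb", "aaabb", "a"]

emit factor 1: 'b' (i=0, period=1)
emit factor 2: 'b' (i=1, period=1)
emit factor 3: 'b' (i=2, period=1)
emit factor 4: 'b' (i=3, period=1)
emit factor 5: 'b' (i=4, period=1)
emit factor 6: 'b' (i=5, period=1)
emit factor 7: 'b' (i=6, period=1)
emit factor 8: 'ab' (i=7, period=2)
emit factor 9: 'aabb' (i=9, period=4)
emit factor 10: 'aaabb' (i=13, period=5)
emit factor 11: 'a' (i=18, period=1)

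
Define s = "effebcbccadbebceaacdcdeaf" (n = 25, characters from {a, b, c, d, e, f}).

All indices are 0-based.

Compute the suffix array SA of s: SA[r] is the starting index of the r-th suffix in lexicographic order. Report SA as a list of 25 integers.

[16, 17, 9, 23, 4, 6, 13, 11, 8, 5, 7, 18, 20, 14, 10, 19, 21, 15, 22, 3, 12, 0, 24, 2, 1]

rank→(start, suffix):
  0 → (16, 'aacdcdeaf')
  1 → (17, 'acdcdeaf')
  2 → (9, 'adbebceaacdcdeaf')
  3 → (23, 'af')
  4 → (4, 'bcbccadbebceaacdcdeaf')
  5 → (6, 'bccadbebceaacdcdeaf')
  6 → (13, 'bceaacdcdeaf')
  7 → (11, 'bebceaacdcdeaf')
  8 → (8, 'cadbebceaacdcdeaf')
  9 → (5, 'cbccadbebceaacdcdeaf')
  10 → (7, 'ccadbebceaacdcdeaf')
  11 → (18, 'cdcdeaf')
  12 → (20, 'cdeaf')
  13 → (14, 'ceaacdcdeaf')
  14 → (10, 'dbebceaacdcdeaf')
  15 → (19, 'dcdeaf')
  16 → (21, 'deaf')
  17 → (15, 'eaacdcdeaf')
  18 → (22, 'eaf')
  19 → (3, 'ebcbccadbebceaacdcdeaf')
  20 → (12, 'ebceaacdcdeaf')
  21 → (0, 'effebcbccadbebceaacdcdeaf')
  22 → (24, 'f')
  23 → (2, 'febcbccadbebceaacdcdeaf')
  24 → (1, 'ffebcbccadbebceaacdcdeaf')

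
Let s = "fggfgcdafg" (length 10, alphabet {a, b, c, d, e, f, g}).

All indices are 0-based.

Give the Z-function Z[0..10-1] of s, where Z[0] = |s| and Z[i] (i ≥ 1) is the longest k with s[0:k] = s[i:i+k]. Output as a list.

Z[0]=10
i=1: fresh scan; Z[1]=0
i=2: fresh scan; Z[2]=0
i=3: fresh scan; Z[3]=2 grow→box=[3,5)
i=4: min(r-i=1, Z[1]=0)=0; Z[4]=0
i=5: fresh scan; Z[5]=0
i=6: fresh scan; Z[6]=0
i=7: fresh scan; Z[7]=0
i=8: fresh scan; Z[8]=2 grow→box=[8,10)
i=9: min(r-i=1, Z[1]=0)=0; Z[9]=0

[10, 0, 0, 2, 0, 0, 0, 0, 2, 0]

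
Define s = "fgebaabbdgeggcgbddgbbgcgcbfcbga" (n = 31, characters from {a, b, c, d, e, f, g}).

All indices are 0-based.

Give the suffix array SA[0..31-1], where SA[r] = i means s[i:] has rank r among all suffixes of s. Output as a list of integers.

rank | idx | suffix
   0 |  30 | a
   1 |   4 | aabbdgeggcgbddgbbgcgcbfcbga
   2 |   5 | abbdgeggcgbddgbbgcgcbfcbga
   3 |   3 | baabbdgeggcgbddgbbgcgcbfcbga
   4 |   6 | bbdgeggcgbddgbbgcgcbfcbga
   5 |  19 | bbgcgcbfcbga
   6 |  15 | bddgbbgcgcbfcbga
   7 |   7 | bdgeggcgbddgbbgcgcbfcbga
   8 |  25 | bfcbga
   9 |  28 | bga
  10 |  20 | bgcgcbfcbga
  11 |  24 | cbfcbga
  12 |  27 | cbga
  13 |  13 | cgbddgbbgcgcbfcbga
  14 |  22 | cgcbfcbga
  15 |  16 | ddgbbgcgcbfcbga
  16 |  17 | dgbbgcgcbfcbga
  17 |   8 | dgeggcgbddgbbgcgcbfcbga
  18 |   2 | ebaabbdgeggcgbddgbbgcgcbfcbga
  19 |  10 | eggcgbddgbbgcgcbfcbga
  20 |  26 | fcbga
  21 |   0 | fgebaabbdgeggcgbddgbbgcgcbfcbga
  22 |  29 | ga
  23 |  18 | gbbgcgcbfcbga
  24 |  14 | gbddgbbgcgcbfcbga
  25 |  23 | gcbfcbga
  26 |  12 | gcgbddgbbgcgcbfcbga
  27 |  21 | gcgcbfcbga
  28 |   1 | gebaabbdgeggcgbddgbbgcgcbfcbga
  29 |   9 | geggcgbddgbbgcgcbfcbga
  30 |  11 | ggcgbddgbbgcgcbfcbga

[30, 4, 5, 3, 6, 19, 15, 7, 25, 28, 20, 24, 27, 13, 22, 16, 17, 8, 2, 10, 26, 0, 29, 18, 14, 23, 12, 21, 1, 9, 11]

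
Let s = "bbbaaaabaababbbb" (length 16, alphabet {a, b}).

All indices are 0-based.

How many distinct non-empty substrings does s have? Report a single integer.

104

rank | idx | suffix
   0 |   3 | aaaabaababbbb
   1 |   4 | aaabaababbbb
   2 |   5 | aabaababbbb
   3 |   8 | aababbbb
   4 |   6 | abaababbbb
   5 |   9 | ababbbb
   6 |  11 | abbbb
   7 |  15 | b
   8 |   2 | baaaabaababbbb
   9 |   7 | baababbbb
  10 |  10 | babbbb
  11 |  14 | bb
  12 |   1 | bbaaaabaababbbb
  13 |  13 | bbb
  14 |   0 | bbbaaaabaababbbb
  15 |  12 | bbbb

SA = [3, 4, 5, 8, 6, 9, 11, 15, 2, 7, 10, 14, 1, 13, 0, 12]
i: (SA[i-1],SA[i]) lcp shared
  1: (3,4) 3 'aaa'
  2: (4,5) 2 'aa'
  3: (5,8) 4 'aaba'
  4: (8,6) 1 'a'
  5: (6,9) 3 'aba'
  6: (9,11) 2 'ab'
  7: (11,15) 0 ''
  8: (15,2) 1 'b'
  9: (2,7) 3 'baa'
  10: (7,10) 2 'ba'
  11: (10,14) 1 'b'
  12: (14,1) 2 'bb'
  13: (1,13) 2 'bb'
  14: (13,0) 3 'bbb'
  15: (0,12) 3 'bbb'

n(n+1)/2 = 16·17/2 = 136
Σ LCP = 0 + 3 + 2 + 4 + 1 + 3 + 2 + 0 + 1 + 3 + 2 + 1 + 2 + 2 + 3 + 3 = 32
distinct = 136 − 32 = 104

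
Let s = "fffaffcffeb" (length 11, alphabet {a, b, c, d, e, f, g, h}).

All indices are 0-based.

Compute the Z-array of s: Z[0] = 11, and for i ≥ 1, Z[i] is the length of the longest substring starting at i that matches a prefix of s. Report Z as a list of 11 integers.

[11, 2, 1, 0, 2, 1, 0, 2, 1, 0, 0]

Z[0]=11
i=1: fresh scan; Z[1]=2 scan→box=[1,3)
i=2: min(r-i=1, Z[1]=2)=1; Z[2]=1
i=3: fresh scan; Z[3]=0
i=4: fresh scan; Z[4]=2 scan→box=[4,6)
i=5: min(r-i=1, Z[1]=2)=1; Z[5]=1
i=6: fresh scan; Z[6]=0
i=7: fresh scan; Z[7]=2 scan→box=[7,9)
i=8: min(r-i=1, Z[1]=2)=1; Z[8]=1
i=9: fresh scan; Z[9]=0
i=10: fresh scan; Z[10]=0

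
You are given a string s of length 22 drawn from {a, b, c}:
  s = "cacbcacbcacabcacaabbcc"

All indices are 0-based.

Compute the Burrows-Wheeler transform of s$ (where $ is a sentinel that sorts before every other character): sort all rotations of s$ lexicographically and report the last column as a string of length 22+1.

rank  rotation                 last
    0  $cacbcacbcacabcacaabbcc  c
    1  aabbcc$cacbcacbcacabcac  c
    2  abbcc$cacbcacbcacabcaca  a
    3  abcacaabbcc$cacbcacbcac  c
    4  acaabbcc$cacbcacbcacabc  c
    5  acabcacaabbcc$cacbcacbc  c
    6  acbcacabcacaabbcc$cacbc  c
    7  acbcacbcacabcacaabbcc$c  c
    8  bbcc$cacbcacbcacabcacaa  a
    9  bcacaabbcc$cacbcacbcaca  a
   10  bcacabcacaabbcc$cacbcac  c
   11  bcacbcacabcacaabbcc$cac  c
   12  bcc$cacbcacbcacabcacaab  b
   13  c$cacbcacbcacabcacaabbc  c
   14  caabbcc$cacbcacbcacabca  a
   15  cabcacaabbcc$cacbcacbca  a
   16  cacaabbcc$cacbcacbcacab  b
   17  cacabcacaabbcc$cacbcacb  b
   18  cacbcacabcacaabbcc$cacb  b
   19  cacbcacbcacabcacaabbcc$  $
   20  cbcacabcacaabbcc$cacbca  a
   21  cbcacbcacabcacaabbcc$ca  a
   22  cc$cacbcacbcacabcacaabb  b

ccacccccaaccbcaabbb$aab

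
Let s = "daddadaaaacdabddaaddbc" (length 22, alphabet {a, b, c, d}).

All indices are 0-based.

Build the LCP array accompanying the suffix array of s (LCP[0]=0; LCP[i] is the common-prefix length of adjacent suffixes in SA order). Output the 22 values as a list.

[0, 3, 2, 2, 1, 1, 1, 2, 3, 0, 1, 0, 1, 0, 3, 2, 2, 3, 1, 1, 3, 2]

rank | idx | suffix
   0 |   6 | aaaacdabddaaddbc
   1 |   7 | aaacdabddaaddbc
   2 |   8 | aacdabddaaddbc
   3 |  16 | aaddbc
   4 |  12 | abddaaddbc
   5 |   9 | acdabddaaddbc
   6 |   4 | adaaaacdabddaaddbc
   7 |   1 | addadaaaacdabddaaddbc
   8 |  17 | addbc
   9 |  20 | bc
  10 |  13 | bddaaddbc
  11 |  21 | c
  12 |  10 | cdabddaaddbc
  13 |   5 | daaaacdabddaaddbc
  14 |  15 | daaddbc
  15 |  11 | dabddaaddbc
  16 |   3 | dadaaaacdabddaaddbc
  17 |   0 | daddadaaaacdabddaaddbc
  18 |  19 | dbc
  19 |  14 | ddaaddbc
  20 |   2 | ddadaaaacdabddaaddbc
  21 |  18 | ddbc

SA = [6, 7, 8, 16, 12, 9, 4, 1, 17, 20, 13, 21, 10, 5, 15, 11, 3, 0, 19, 14, 2, 18]
rank  pair      lcp
   1  s[6:],s[7:]  3  'aaa'
   2  s[7:],s[8:]  2  'aa'
   3  s[8:],s[16:]  2  'aa'
   4  s[16:],s[12:]  1  'a'
   5  s[12:],s[9:]  1  'a'
   6  s[9:],s[4:]  1  'a'
   7  s[4:],s[1:]  2  'ad'
   8  s[1:],s[17:]  3  'add'
   9  s[17:],s[20:]  0  ''
  10  s[20:],s[13:]  1  'b'
  11  s[13:],s[21:]  0  ''
  12  s[21:],s[10:]  1  'c'
  13  s[10:],s[5:]  0  ''
  14  s[5:],s[15:]  3  'daa'
  15  s[15:],s[11:]  2  'da'
  16  s[11:],s[3:]  2  'da'
  17  s[3:],s[0:]  3  'dad'
  18  s[0:],s[19:]  1  'd'
  19  s[19:],s[14:]  1  'd'
  20  s[14:],s[2:]  3  'dda'
  21  s[2:],s[18:]  2  'dd'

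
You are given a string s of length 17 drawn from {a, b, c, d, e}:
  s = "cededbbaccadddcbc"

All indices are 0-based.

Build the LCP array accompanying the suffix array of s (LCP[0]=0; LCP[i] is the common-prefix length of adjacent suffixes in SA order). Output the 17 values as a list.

rank→(start, suffix):
  0 → (7, 'accadddcbc')
  1 → (10, 'adddcbc')
  2 → (6, 'baccadddcbc')
  3 → (5, 'bbaccadddcbc')
  4 → (15, 'bc')
  5 → (16, 'c')
  6 → (9, 'cadddcbc')
  7 → (14, 'cbc')
  8 → (8, 'ccadddcbc')
  9 → (0, 'cededbbaccadddcbc')
  10 → (4, 'dbbaccadddcbc')
  11 → (13, 'dcbc')
  12 → (12, 'ddcbc')
  13 → (11, 'dddcbc')
  14 → (2, 'dedbbaccadddcbc')
  15 → (3, 'edbbaccadddcbc')
  16 → (1, 'ededbbaccadddcbc')

SA = [7, 10, 6, 5, 15, 16, 9, 14, 8, 0, 4, 13, 12, 11, 2, 3, 1]
[i] adj suffixes → lcp
  [1] 7/10 → 1 ('a')
  [2] 10/6 → 0 ('')
  [3] 6/5 → 1 ('b')
  [4] 5/15 → 1 ('b')
  [5] 15/16 → 0 ('')
  [6] 16/9 → 1 ('c')
  [7] 9/14 → 1 ('c')
  [8] 14/8 → 1 ('c')
  [9] 8/0 → 1 ('c')
  [10] 0/4 → 0 ('')
  [11] 4/13 → 1 ('d')
  [12] 13/12 → 1 ('d')
  [13] 12/11 → 2 ('dd')
  [14] 11/2 → 1 ('d')
  [15] 2/3 → 0 ('')
  [16] 3/1 → 2 ('ed')

[0, 1, 0, 1, 1, 0, 1, 1, 1, 1, 0, 1, 1, 2, 1, 0, 2]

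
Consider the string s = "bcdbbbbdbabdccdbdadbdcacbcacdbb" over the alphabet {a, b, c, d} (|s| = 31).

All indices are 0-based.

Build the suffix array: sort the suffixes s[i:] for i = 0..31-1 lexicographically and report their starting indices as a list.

sorted suffixes:
  #0 SA[0]=9  'abdccdbdadbdcacbcacdbb'
  #1 SA[1]=22  'acbcacdbb'
  #2 SA[2]=26  'acdbb'
  #3 SA[3]=17  'adbdcacbcacdbb'
  #4 SA[4]=30  'b'
  #5 SA[5]=8  'babdccdbdadbdcacbcacdbb'
  #6 SA[6]=29  'bb'
  #7 SA[7]=3  'bbbbdbabdccdbdadbdcacbcacdbb'
  #8 SA[8]=4  'bbbdbabdccdbdadbdcacbcacdbb'
  #9 SA[9]=5  'bbdbabdccdbdadbdcacbcacdbb'
  #10 SA[10]=24  'bcacdbb'
  #11 SA[11]=0  'bcdbbbbdbabdccdbdadbdcacbcacdbb'
  #12 SA[12]=15  'bdadbdcacbcacdbb'
  #13 SA[13]=6  'bdbabdccdbdadbdcacbcacdbb'
  #14 SA[14]=19  'bdcacbcacdbb'
  #15 SA[15]=10  'bdccdbdadbdcacbcacdbb'
  #16 SA[16]=21  'cacbcacdbb'
  #17 SA[17]=25  'cacdbb'
  #18 SA[18]=23  'cbcacdbb'
  #19 SA[19]=12  'ccdbdadbdcacbcacdbb'
  #20 SA[20]=27  'cdbb'
  #21 SA[21]=1  'cdbbbbdbabdccdbdadbdcacbcacdbb'
  #22 SA[22]=13  'cdbdadbdcacbcacdbb'
  #23 SA[23]=16  'dadbdcacbcacdbb'
  #24 SA[24]=7  'dbabdccdbdadbdcacbcacdbb'
  #25 SA[25]=28  'dbb'
  #26 SA[26]=2  'dbbbbdbabdccdbdadbdcacbcacdbb'
  #27 SA[27]=14  'dbdadbdcacbcacdbb'
  #28 SA[28]=18  'dbdcacbcacdbb'
  #29 SA[29]=20  'dcacbcacdbb'
  #30 SA[30]=11  'dccdbdadbdcacbcacdbb'

[9, 22, 26, 17, 30, 8, 29, 3, 4, 5, 24, 0, 15, 6, 19, 10, 21, 25, 23, 12, 27, 1, 13, 16, 7, 28, 2, 14, 18, 20, 11]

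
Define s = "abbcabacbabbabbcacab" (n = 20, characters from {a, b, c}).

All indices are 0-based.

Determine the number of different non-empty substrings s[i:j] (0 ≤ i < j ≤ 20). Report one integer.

rank→(start, suffix):
  0 → (18, 'ab')
  1 → (4, 'abacbabbabbcacab')
  2 → (9, 'abbabbcacab')
  3 → (0, 'abbcabacbabbabbcacab')
  4 → (12, 'abbcacab')
  5 → (16, 'acab')
  6 → (6, 'acbabbabbcacab')
  7 → (19, 'b')
  8 → (8, 'babbabbcacab')
  9 → (11, 'babbcacab')
  10 → (5, 'bacbabbabbcacab')
  11 → (10, 'bbabbcacab')
  12 → (1, 'bbcabacbabbabbcacab')
  13 → (13, 'bbcacab')
  14 → (2, 'bcabacbabbabbcacab')
  15 → (14, 'bcacab')
  16 → (17, 'cab')
  17 → (3, 'cabacbabbabbcacab')
  18 → (15, 'cacab')
  19 → (7, 'cbabbabbcacab')

SA = [18, 4, 9, 0, 12, 16, 6, 19, 8, 11, 5, 10, 1, 13, 2, 14, 17, 3, 15, 7]
i: (SA[i-1],SA[i]) lcp shared
  1: (18,4) 2 'ab'
  2: (4,9) 2 'ab'
  3: (9,0) 3 'abb'
  4: (0,12) 5 'abbca'
  5: (12,16) 1 'a'
  6: (16,6) 2 'ac'
  7: (6,19) 0 ''
  8: (19,8) 1 'b'
  9: (8,11) 4 'babb'
  10: (11,5) 2 'ba'
  11: (5,10) 1 'b'
  12: (10,1) 2 'bb'
  13: (1,13) 4 'bbca'
  14: (13,2) 1 'b'
  15: (2,14) 3 'bca'
  16: (14,17) 0 ''
  17: (17,3) 3 'cab'
  18: (3,15) 2 'ca'
  19: (15,7) 1 'c'

n(n+1)/2 = 20·21/2 = 210
Σ LCP = 0 + 2 + 2 + 3 + 5 + 1 + 2 + 0 + 1 + 4 + 2 + 1 + 2 + 4 + 1 + 3 + 0 + 3 + 2 + 1 = 39
distinct = 210 − 39 = 171

171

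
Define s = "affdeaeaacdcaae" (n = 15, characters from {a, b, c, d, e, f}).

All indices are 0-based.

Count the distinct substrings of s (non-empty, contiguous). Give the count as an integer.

107

rank | idx | suffix
   0 |   7 | aacdcaae
   1 |  12 | aae
   2 |   8 | acdcaae
   3 |  13 | ae
   4 |   5 | aeaacdcaae
   5 |   0 | affdeaeaacdcaae
   6 |  11 | caae
   7 |   9 | cdcaae
   8 |  10 | dcaae
   9 |   3 | deaeaacdcaae
  10 |  14 | e
  11 |   6 | eaacdcaae
  12 |   4 | eaeaacdcaae
  13 |   2 | fdeaeaacdcaae
  14 |   1 | ffdeaeaacdcaae

SA = [7, 12, 8, 13, 5, 0, 11, 9, 10, 3, 14, 6, 4, 2, 1]
i: (SA[i-1],SA[i]) lcp shared
  1: (7,12) 2 'aa'
  2: (12,8) 1 'a'
  3: (8,13) 1 'a'
  4: (13,5) 2 'ae'
  5: (5,0) 1 'a'
  6: (0,11) 0 ''
  7: (11,9) 1 'c'
  8: (9,10) 0 ''
  9: (10,3) 1 'd'
  10: (3,14) 0 ''
  11: (14,6) 1 'e'
  12: (6,4) 2 'ea'
  13: (4,2) 0 ''
  14: (2,1) 1 'f'

n(n+1)/2 = 15·16/2 = 120
Σ LCP = 0 + 2 + 1 + 1 + 2 + 1 + 0 + 1 + 0 + 1 + 0 + 1 + 2 + 0 + 1 = 13
distinct = 120 − 13 = 107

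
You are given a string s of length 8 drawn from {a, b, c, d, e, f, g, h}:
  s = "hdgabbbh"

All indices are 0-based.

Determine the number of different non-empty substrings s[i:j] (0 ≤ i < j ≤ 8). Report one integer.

sorted suffixes:
  #0 SA[0]=3  'abbbh'
  #1 SA[1]=4  'bbbh'
  #2 SA[2]=5  'bbh'
  #3 SA[3]=6  'bh'
  #4 SA[4]=1  'dgabbbh'
  #5 SA[5]=2  'gabbbh'
  #6 SA[6]=7  'h'
  #7 SA[7]=0  'hdgabbbh'

SA = [3, 4, 5, 6, 1, 2, 7, 0]
[i] adj suffixes → lcp
  [1] 3/4 → 0 ('')
  [2] 4/5 → 2 ('bb')
  [3] 5/6 → 1 ('b')
  [4] 6/1 → 0 ('')
  [5] 1/2 → 0 ('')
  [6] 2/7 → 0 ('')
  [7] 7/0 → 1 ('h')

n(n+1)/2 = 8·9/2 = 36
Σ LCP = 0 + 0 + 2 + 1 + 0 + 0 + 0 + 1 = 4
distinct = 36 − 4 = 32

32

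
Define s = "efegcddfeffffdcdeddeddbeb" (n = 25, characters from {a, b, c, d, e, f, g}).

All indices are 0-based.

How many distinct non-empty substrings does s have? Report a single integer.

rank | idx | suffix
   0 |  24 | b
   1 |  22 | beb
   2 |   4 | cddfeffffdcdeddeddbeb
   3 |  14 | cdeddeddbeb
   4 |  21 | dbeb
   5 |  13 | dcdeddeddbeb
   6 |  20 | ddbeb
   7 |  17 | ddeddbeb
   8 |   5 | ddfeffffdcdeddeddbeb
   9 |  18 | deddbeb
  10 |  15 | deddeddbeb
  11 |   6 | dfeffffdcdeddeddbeb
  12 |  23 | eb
  13 |  19 | eddbeb
  14 |  16 | eddeddbeb
  15 |   0 | efegcddfeffffdcdeddeddbeb
  16 |   8 | effffdcdeddeddbeb
  17 |   2 | egcddfeffffdcdeddeddbeb
  18 |  12 | fdcdeddeddbeb
  19 |   7 | feffffdcdeddeddbeb
  20 |   1 | fegcddfeffffdcdeddeddbeb
  21 |  11 | ffdcdeddeddbeb
  22 |  10 | fffdcdeddeddbeb
  23 |   9 | ffffdcdeddeddbeb
  24 |   3 | gcddfeffffdcdeddeddbeb

SA = [24, 22, 4, 14, 21, 13, 20, 17, 5, 18, 15, 6, 23, 19, 16, 0, 8, 2, 12, 7, 1, 11, 10, 9, 3]
[i] adj suffixes → lcp
  [1] 24/22 → 1 ('b')
  [2] 22/4 → 0 ('')
  [3] 4/14 → 2 ('cd')
  [4] 14/21 → 0 ('')
  [5] 21/13 → 1 ('d')
  [6] 13/20 → 1 ('d')
  [7] 20/17 → 2 ('dd')
  [8] 17/5 → 2 ('dd')
  [9] 5/18 → 1 ('d')
  [10] 18/15 → 4 ('dedd')
  [11] 15/6 → 1 ('d')
  [12] 6/23 → 0 ('')
  [13] 23/19 → 1 ('e')
  [14] 19/16 → 3 ('edd')
  [15] 16/0 → 1 ('e')
  [16] 0/8 → 2 ('ef')
  [17] 8/2 → 1 ('e')
  [18] 2/12 → 0 ('')
  [19] 12/7 → 1 ('f')
  [20] 7/1 → 2 ('fe')
  [21] 1/11 → 1 ('f')
  [22] 11/10 → 2 ('ff')
  [23] 10/9 → 3 ('fff')
  [24] 9/3 → 0 ('')

n(n+1)/2 = 25·26/2 = 325
Σ LCP = 0 + 1 + 0 + 2 + 0 + 1 + 1 + 2 + 2 + 1 + 4 + 1 + 0 + 1 + 3 + 1 + 2 + 1 + 0 + 1 + 2 + 1 + 2 + 3 + 0 = 32
distinct = 325 − 32 = 293

293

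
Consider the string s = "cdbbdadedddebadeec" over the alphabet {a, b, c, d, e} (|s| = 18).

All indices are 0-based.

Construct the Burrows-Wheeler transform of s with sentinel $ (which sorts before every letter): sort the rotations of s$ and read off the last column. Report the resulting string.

rank  rotation             last
    0  $cdbbdadedddebadeec  c
    1  adedddebadeec$cdbbd  d
    2  adeec$cdbbdadedddeb  b
    3  badeec$cdbbdadeddde  e
    4  bbdadedddebadeec$cd  d
    5  bdadedddebadeec$cdb  b
    6  c$cdbbdadedddebadee  e
    7  cdbbdadedddebadeec$  $
    8  dadedddebadeec$cdbb  b
    9  dbbdadedddebadeec$c  c
   10  dddebadeec$cdbbdade  e
   11  ddebadeec$cdbbdaded  d
   12  debadeec$cdbbdadedd  d
   13  dedddebadeec$cdbbda  a
   14  deec$cdbbdadedddeba  a
   15  ebadeec$cdbbdadeddd  d
   16  ec$cdbbdadedddebade  e
   17  edddebadeec$cdbbdad  d
   18  eec$cdbbdadedddebad  d

cdbedbe$bceddaadedd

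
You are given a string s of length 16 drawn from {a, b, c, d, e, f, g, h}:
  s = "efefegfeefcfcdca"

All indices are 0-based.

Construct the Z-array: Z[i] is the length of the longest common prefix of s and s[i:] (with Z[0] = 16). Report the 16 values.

Z[0]=16
i=1: outside box; Z[1]=0
i=2: outside box; Z[2]=3 extend→box=[2,5)
i=3: min(r-i=2, Z[1]=0)=0; Z[3]=0
i=4: min(r-i=1, Z[2]=3)=1; Z[4]=1
i=5: outside box; Z[5]=0
i=6: outside box; Z[6]=0
i=7: outside box; Z[7]=1 extend→box=[7,8)
i=8: outside box; Z[8]=2 extend→box=[8,10)
i=9: min(r-i=1, Z[1]=0)=0; Z[9]=0
i=10: outside box; Z[10]=0
i=11: outside box; Z[11]=0
i=12: outside box; Z[12]=0
i=13: outside box; Z[13]=0
i=14: outside box; Z[14]=0
i=15: outside box; Z[15]=0

[16, 0, 3, 0, 1, 0, 0, 1, 2, 0, 0, 0, 0, 0, 0, 0]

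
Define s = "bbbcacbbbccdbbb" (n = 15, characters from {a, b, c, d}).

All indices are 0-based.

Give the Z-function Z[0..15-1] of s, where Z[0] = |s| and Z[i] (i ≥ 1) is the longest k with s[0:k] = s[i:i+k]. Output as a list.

Z[0]=15
i=1: fresh scan; Z[1]=2 scan→box=[1,3)
i=2: min(r-i=1, Z[1]=2)=1; Z[2]=1
i=3: fresh scan; Z[3]=0
i=4: fresh scan; Z[4]=0
i=5: fresh scan; Z[5]=0
i=6: fresh scan; Z[6]=4 scan→box=[6,10)
i=7: min(r-i=3, Z[1]=2)=2; Z[7]=2
i=8: min(r-i=2, Z[2]=1)=1; Z[8]=1
i=9: min(r-i=1, Z[3]=0)=0; Z[9]=0
i=10: fresh scan; Z[10]=0
i=11: fresh scan; Z[11]=0
i=12: fresh scan; Z[12]=3 scan→box=[12,15)
i=13: min(r-i=2, Z[1]=2)=2; Z[13]=2
i=14: min(r-i=1, Z[2]=1)=1; Z[14]=1

[15, 2, 1, 0, 0, 0, 4, 2, 1, 0, 0, 0, 3, 2, 1]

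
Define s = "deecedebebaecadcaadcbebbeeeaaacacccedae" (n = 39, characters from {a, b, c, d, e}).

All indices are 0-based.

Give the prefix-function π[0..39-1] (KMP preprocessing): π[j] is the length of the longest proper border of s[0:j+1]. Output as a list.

π[0] = 0
j=1 s[j]='e': π[1]=0 (border '')
j=2 s[j]='e': π[2]=0 (border '')
j=3 s[j]='c': π[3]=0 (border '')
j=4 s[j]='e': π[4]=0 (border '')
j=5 s[j]='d': π[5]=1 (border 'd')
j=6 s[j]='e': π[6]=2 (border 'de')
j=7 s[j]='b': k: 2→0; π[7]=0 (border '')
j=8 s[j]='e': π[8]=0 (border '')
j=9 s[j]='b': π[9]=0 (border '')
j=10 s[j]='a': π[10]=0 (border '')
j=11 s[j]='e': π[11]=0 (border '')
j=12 s[j]='c': π[12]=0 (border '')
j=13 s[j]='a': π[13]=0 (border '')
j=14 s[j]='d': π[14]=1 (border 'd')
j=15 s[j]='c': k: 1→0; π[15]=0 (border '')
j=16 s[j]='a': π[16]=0 (border '')
j=17 s[j]='a': π[17]=0 (border '')
j=18 s[j]='d': π[18]=1 (border 'd')
j=19 s[j]='c': k: 1→0; π[19]=0 (border '')
j=20 s[j]='b': π[20]=0 (border '')
j=21 s[j]='e': π[21]=0 (border '')
j=22 s[j]='b': π[22]=0 (border '')
j=23 s[j]='b': π[23]=0 (border '')
j=24 s[j]='e': π[24]=0 (border '')
j=25 s[j]='e': π[25]=0 (border '')
j=26 s[j]='e': π[26]=0 (border '')
j=27 s[j]='a': π[27]=0 (border '')
j=28 s[j]='a': π[28]=0 (border '')
j=29 s[j]='a': π[29]=0 (border '')
j=30 s[j]='c': π[30]=0 (border '')
j=31 s[j]='a': π[31]=0 (border '')
j=32 s[j]='c': π[32]=0 (border '')
j=33 s[j]='c': π[33]=0 (border '')
j=34 s[j]='c': π[34]=0 (border '')
j=35 s[j]='e': π[35]=0 (border '')
j=36 s[j]='d': π[36]=1 (border 'd')
j=37 s[j]='a': k: 1→0; π[37]=0 (border '')
j=38 s[j]='e': π[38]=0 (border '')

[0, 0, 0, 0, 0, 1, 2, 0, 0, 0, 0, 0, 0, 0, 1, 0, 0, 0, 1, 0, 0, 0, 0, 0, 0, 0, 0, 0, 0, 0, 0, 0, 0, 0, 0, 0, 1, 0, 0]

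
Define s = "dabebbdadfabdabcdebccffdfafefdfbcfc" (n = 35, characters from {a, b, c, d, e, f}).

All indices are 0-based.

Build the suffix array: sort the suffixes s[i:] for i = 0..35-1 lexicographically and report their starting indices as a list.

sorted suffixes:
  #0 SA[0]=13  'abcdebccffdfafefdfbcfc'
  #1 SA[1]=10  'abdabcdebccffdfafefdfbcfc'
  #2 SA[2]=1  'abebbdadfabdabcdebccffdfafefdfbcfc'
  #3 SA[3]=7  'adfabdabcdebccffdfafefdfbcfc'
  #4 SA[4]=25  'afefdfbcfc'
  #5 SA[5]=4  'bbdadfabdabcdebccffdfafefdfbcfc'
  #6 SA[6]=18  'bccffdfafefdfbcfc'
  #7 SA[7]=14  'bcdebccffdfafefdfbcfc'
  #8 SA[8]=31  'bcfc'
  #9 SA[9]=11  'bdabcdebccffdfafefdfbcfc'
  #10 SA[10]=5  'bdadfabdabcdebccffdfafefdfbcfc'
  #11 SA[11]=2  'bebbdadfabdabcdebccffdfafefdfbcfc'
  #12 SA[12]=34  'c'
  #13 SA[13]=19  'ccffdfafefdfbcfc'
  #14 SA[14]=15  'cdebccffdfafefdfbcfc'
  #15 SA[15]=32  'cfc'
  #16 SA[16]=20  'cffdfafefdfbcfc'
  #17 SA[17]=12  'dabcdebccffdfafefdfbcfc'
  #18 SA[18]=0  'dabebbdadfabdabcdebccffdfafefdfbcfc'
  #19 SA[19]=6  'dadfabdabcdebccffdfafefdfbcfc'
  #20 SA[20]=16  'debccffdfafefdfbcfc'
  #21 SA[21]=8  'dfabdabcdebccffdfafefdfbcfc'
  #22 SA[22]=23  'dfafefdfbcfc'
  #23 SA[23]=29  'dfbcfc'
  #24 SA[24]=3  'ebbdadfabdabcdebccffdfafefdfbcfc'
  #25 SA[25]=17  'ebccffdfafefdfbcfc'
  #26 SA[26]=27  'efdfbcfc'
  #27 SA[27]=9  'fabdabcdebccffdfafefdfbcfc'
  #28 SA[28]=24  'fafefdfbcfc'
  #29 SA[29]=30  'fbcfc'
  #30 SA[30]=33  'fc'
  #31 SA[31]=22  'fdfafefdfbcfc'
  #32 SA[32]=28  'fdfbcfc'
  #33 SA[33]=26  'fefdfbcfc'
  #34 SA[34]=21  'ffdfafefdfbcfc'

[13, 10, 1, 7, 25, 4, 18, 14, 31, 11, 5, 2, 34, 19, 15, 32, 20, 12, 0, 6, 16, 8, 23, 29, 3, 17, 27, 9, 24, 30, 33, 22, 28, 26, 21]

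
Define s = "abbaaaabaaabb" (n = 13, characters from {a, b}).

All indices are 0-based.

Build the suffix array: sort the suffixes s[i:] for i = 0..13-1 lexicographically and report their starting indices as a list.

[3, 4, 8, 5, 9, 6, 10, 0, 12, 2, 7, 11, 1]

rank | idx | suffix
   0 |   3 | aaaabaaabb
   1 |   4 | aaabaaabb
   2 |   8 | aaabb
   3 |   5 | aabaaabb
   4 |   9 | aabb
   5 |   6 | abaaabb
   6 |  10 | abb
   7 |   0 | abbaaaabaaabb
   8 |  12 | b
   9 |   2 | baaaabaaabb
  10 |   7 | baaabb
  11 |  11 | bb
  12 |   1 | bbaaaabaaabb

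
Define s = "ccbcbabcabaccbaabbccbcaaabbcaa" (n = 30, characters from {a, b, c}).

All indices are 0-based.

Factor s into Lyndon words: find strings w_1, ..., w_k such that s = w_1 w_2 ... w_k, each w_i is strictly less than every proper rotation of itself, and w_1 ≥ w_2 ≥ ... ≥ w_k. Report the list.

emit factor 1: 'c' (i=0, period=1)
emit factor 2: 'c' (i=1, period=1)
emit factor 3: 'bc' (i=2, period=2)
emit factor 4: 'b' (i=4, period=1)
emit factor 5: 'abc' (i=5, period=3)
emit factor 6: 'abaccb' (i=8, period=6)
emit factor 7: 'aabbccbc' (i=14, period=8)
emit factor 8: 'aaabbc' (i=22, period=6)
emit factor 9: 'a' (i=28, period=1)
emit factor 10: 'a' (i=29, period=1)

["c", "c", "bc", "b", "abc", "abaccb", "aabbccbc", "aaabbc", "a", "a"]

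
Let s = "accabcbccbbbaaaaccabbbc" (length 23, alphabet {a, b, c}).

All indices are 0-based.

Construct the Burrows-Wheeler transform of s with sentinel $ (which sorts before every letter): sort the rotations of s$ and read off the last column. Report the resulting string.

cbaacca$bbcabbacbcccbaab

rank  rotation                  last
    0  $accabcbccbbbaaaaccabbbc  c
    1  aaaaccabbbc$accabcbccbbb  b
    2  aaaccabbbc$accabcbccbbba  a
    3  aaccabbbc$accabcbccbbbaa  a
    4  abbbc$accabcbccbbbaaaacc  c
    5  abcbccbbbaaaaccabbbc$acc  c
    6  accabbbc$accabcbccbbbaaa  a
    7  accabcbccbbbaaaaccabbbc$  $
    8  baaaaccabbbc$accabcbccbb  b
    9  bbaaaaccabbbc$accabcbccb  b
   10  bbbaaaaccabbbc$accabcbcc  c
   11  bbbc$accabcbccbbbaaaacca  a
   12  bbc$accabcbccbbbaaaaccab  b
   13  bc$accabcbccbbbaaaaccabb  b
   14  bcbccbbbaaaaccabbbc$acca  a
   15  bccbbbaaaaccabbbc$accabc  c
   16  c$accabcbccbbbaaaaccabbb  b
   17  cabbbc$accabcbccbbbaaaac  c
   18  cabcbccbbbaaaaccabbbc$ac  c
   19  cbbbaaaaccabbbc$accabcbc  c
   20  cbccbbbaaaaccabbbc$accab  b
   21  ccabbbc$accabcbccbbbaaaa  a
   22  ccabcbccbbbaaaaccabbbc$a  a
   23  ccbbbaaaaccabbbc$accabcb  b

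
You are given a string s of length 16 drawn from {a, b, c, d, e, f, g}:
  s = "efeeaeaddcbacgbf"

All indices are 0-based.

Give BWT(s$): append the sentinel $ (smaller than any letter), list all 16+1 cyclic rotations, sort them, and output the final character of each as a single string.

rank  rotation           last
    0  $efeeaeaddcbacgbf  f
    1  acgbf$efeeaeaddcb  b
    2  addcbacgbf$efeeae  e
    3  aeaddcbacgbf$efee  e
    4  bacgbf$efeeaeaddc  c
    5  bf$efeeaeaddcbacg  g
    6  cbacgbf$efeeaeadd  d
    7  cgbf$efeeaeaddcba  a
    8  dcbacgbf$efeeaead  d
    9  ddcbacgbf$efeeaea  a
   10  eaddcbacgbf$efeea  a
   11  eaeaddcbacgbf$efe  e
   12  eeaeaddcbacgbf$ef  f
   13  efeeaeaddcbacgbf$  $
   14  f$efeeaeaddcbacgb  b
   15  feeaeaddcbacgbf$e  e
   16  gbf$efeeaeaddcbac  c

fbeecgdadaaef$bec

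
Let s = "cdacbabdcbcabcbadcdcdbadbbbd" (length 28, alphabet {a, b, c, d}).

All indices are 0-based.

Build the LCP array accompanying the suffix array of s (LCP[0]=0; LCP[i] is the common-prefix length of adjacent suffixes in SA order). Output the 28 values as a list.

[0, 2, 1, 1, 2, 0, 2, 3, 1, 2, 1, 2, 1, 2, 0, 1, 3, 2, 1, 2, 2, 0, 1, 1, 2, 1, 2, 3]

sorted suffixes:
  #0 SA[0]=11  'abcbadcdcdbadbbbd'
  #1 SA[1]=5  'abdcbcabcbadcdcdbadbbbd'
  #2 SA[2]=2  'acbabdcbcabcbadcdcdbadbbbd'
  #3 SA[3]=22  'adbbbd'
  #4 SA[4]=15  'adcdcdbadbbbd'
  #5 SA[5]=4  'babdcbcabcbadcdcdbadbbbd'
  #6 SA[6]=21  'badbbbd'
  #7 SA[7]=14  'badcdcdbadbbbd'
  #8 SA[8]=24  'bbbd'
  #9 SA[9]=25  'bbd'
  #10 SA[10]=9  'bcabcbadcdcdbadbbbd'
  #11 SA[11]=12  'bcbadcdcdbadbbbd'
  #12 SA[12]=26  'bd'
  #13 SA[13]=6  'bdcbcabcbadcdcdbadbbbd'
  #14 SA[14]=10  'cabcbadcdcdbadbbbd'
  #15 SA[15]=3  'cbabdcbcabcbadcdcdbadbbbd'
  #16 SA[16]=13  'cbadcdcdbadbbbd'
  #17 SA[17]=8  'cbcabcbadcdcdbadbbbd'
  #18 SA[18]=0  'cdacbabdcbcabcbadcdcdbadbbbd'
  #19 SA[19]=19  'cdbadbbbd'
  #20 SA[20]=17  'cdcdbadbbbd'
  #21 SA[21]=27  'd'
  #22 SA[22]=1  'dacbabdcbcabcbadcdcdbadbbbd'
  #23 SA[23]=20  'dbadbbbd'
  #24 SA[24]=23  'dbbbd'
  #25 SA[25]=7  'dcbcabcbadcdcdbadbbbd'
  #26 SA[26]=18  'dcdbadbbbd'
  #27 SA[27]=16  'dcdcdbadbbbd'

SA = [11, 5, 2, 22, 15, 4, 21, 14, 24, 25, 9, 12, 26, 6, 10, 3, 13, 8, 0, 19, 17, 27, 1, 20, 23, 7, 18, 16]
rank  pair      lcp
   1  s[11:],s[5:]  2  'ab'
   2  s[5:],s[2:]  1  'a'
   3  s[2:],s[22:]  1  'a'
   4  s[22:],s[15:]  2  'ad'
   5  s[15:],s[4:]  0  ''
   6  s[4:],s[21:]  2  'ba'
   7  s[21:],s[14:]  3  'bad'
   8  s[14:],s[24:]  1  'b'
   9  s[24:],s[25:]  2  'bb'
  10  s[25:],s[9:]  1  'b'
  11  s[9:],s[12:]  2  'bc'
  12  s[12:],s[26:]  1  'b'
  13  s[26:],s[6:]  2  'bd'
  14  s[6:],s[10:]  0  ''
  15  s[10:],s[3:]  1  'c'
  16  s[3:],s[13:]  3  'cba'
  17  s[13:],s[8:]  2  'cb'
  18  s[8:],s[0:]  1  'c'
  19  s[0:],s[19:]  2  'cd'
  20  s[19:],s[17:]  2  'cd'
  21  s[17:],s[27:]  0  ''
  22  s[27:],s[1:]  1  'd'
  23  s[1:],s[20:]  1  'd'
  24  s[20:],s[23:]  2  'db'
  25  s[23:],s[7:]  1  'd'
  26  s[7:],s[18:]  2  'dc'
  27  s[18:],s[16:]  3  'dcd'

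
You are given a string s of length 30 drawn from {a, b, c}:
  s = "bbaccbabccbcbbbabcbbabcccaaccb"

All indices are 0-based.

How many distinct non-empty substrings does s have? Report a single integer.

rank | idx | suffix
   0 |  25 | aaccb
   1 |  15 | abcbbabcccaaccb
   2 |   6 | abccbcbbbabcbbabcccaaccb
   3 |  20 | abcccaaccb
   4 |  26 | accb
   5 |   2 | accbabccbcbbbabcbbabcccaaccb
   6 |  29 | b
   7 |  14 | babcbbabcccaaccb
   8 |   5 | babccbcbbbabcbbabcccaaccb
   9 |  19 | babcccaaccb
  10 |   1 | baccbabccbcbbbabcbbabcccaaccb
  11 |  13 | bbabcbbabcccaaccb
  12 |  18 | bbabcccaaccb
  13 |   0 | bbaccbabccbcbbbabcbbabcccaaccb
  14 |  12 | bbbabcbbabcccaaccb
  15 |  16 | bcbbabcccaaccb
  16 |  10 | bcbbbabcbbabcccaaccb
  17 |   7 | bccbcbbbabcbbabcccaaccb
  18 |  21 | bcccaaccb
  19 |  24 | caaccb
  20 |  28 | cb
  21 |   4 | cbabccbcbbbabcbbabcccaaccb
  22 |  17 | cbbabcccaaccb
  23 |  11 | cbbbabcbbabcccaaccb
  24 |   9 | cbcbbbabcbbabcccaaccb
  25 |  23 | ccaaccb
  26 |  27 | ccb
  27 |   3 | ccbabccbcbbbabcbbabcccaaccb
  28 |   8 | ccbcbbbabcbbabcccaaccb
  29 |  22 | cccaaccb

SA = [25, 15, 6, 20, 26, 2, 29, 14, 5, 19, 1, 13, 18, 0, 12, 16, 10, 7, 21, 24, 28, 4, 17, 11, 9, 23, 27, 3, 8, 22]
[i] adj suffixes → lcp
  [1] 25/15 → 1 ('a')
  [2] 15/6 → 3 ('abc')
  [3] 6/20 → 4 ('abcc')
  [4] 20/26 → 1 ('a')
  [5] 26/2 → 4 ('accb')
  [6] 2/29 → 0 ('')
  [7] 29/14 → 1 ('b')
  [8] 14/5 → 4 ('babc')
  [9] 5/19 → 5 ('babcc')
  [10] 19/1 → 2 ('ba')
  [11] 1/13 → 1 ('b')
  [12] 13/18 → 5 ('bbabc')
  [13] 18/0 → 3 ('bba')
  [14] 0/12 → 2 ('bb')
  [15] 12/16 → 1 ('b')
  [16] 16/10 → 4 ('bcbb')
  [17] 10/7 → 2 ('bc')
  [18] 7/21 → 3 ('bcc')
  [19] 21/24 → 0 ('')
  [20] 24/28 → 1 ('c')
  [21] 28/4 → 2 ('cb')
  [22] 4/17 → 2 ('cb')
  [23] 17/11 → 3 ('cbb')
  [24] 11/9 → 2 ('cb')
  [25] 9/23 → 1 ('c')
  [26] 23/27 → 2 ('cc')
  [27] 27/3 → 3 ('ccb')
  [28] 3/8 → 3 ('ccb')
  [29] 8/22 → 2 ('cc')

n(n+1)/2 = 30·31/2 = 465
Σ LCP = 0 + 1 + 3 + 4 + 1 + 4 + 0 + 1 + 4 + 5 + 2 + 1 + 5 + 3 + 2 + 1 + 4 + 2 + 3 + 0 + 1 + 2 + 2 + 3 + 2 + 1 + 2 + 3 + 3 + 2 = 67
distinct = 465 − 67 = 398

398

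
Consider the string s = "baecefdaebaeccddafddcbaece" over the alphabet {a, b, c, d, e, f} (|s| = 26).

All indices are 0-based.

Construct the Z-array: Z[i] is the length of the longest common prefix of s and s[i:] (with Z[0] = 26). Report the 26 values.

Z[0]=26
i=1: outside box; Z[1]=0
i=2: outside box; Z[2]=0
i=3: outside box; Z[3]=0
i=4: outside box; Z[4]=0
i=5: outside box; Z[5]=0
i=6: outside box; Z[6]=0
i=7: outside box; Z[7]=0
i=8: outside box; Z[8]=0
i=9: outside box; Z[9]=4 extend→box=[9,13)
i=10: min(r-i=3, Z[1]=0)=0; Z[10]=0
i=11: min(r-i=2, Z[2]=0)=0; Z[11]=0
i=12: min(r-i=1, Z[3]=0)=0; Z[12]=0
i=13: outside box; Z[13]=0
i=14: outside box; Z[14]=0
i=15: outside box; Z[15]=0
i=16: outside box; Z[16]=0
i=17: outside box; Z[17]=0
i=18: outside box; Z[18]=0
i=19: outside box; Z[19]=0
i=20: outside box; Z[20]=0
i=21: outside box; Z[21]=5 extend→box=[21,26)
i=22: min(r-i=4, Z[1]=0)=0; Z[22]=0
i=23: min(r-i=3, Z[2]=0)=0; Z[23]=0
i=24: min(r-i=2, Z[3]=0)=0; Z[24]=0
i=25: min(r-i=1, Z[4]=0)=0; Z[25]=0

[26, 0, 0, 0, 0, 0, 0, 0, 0, 4, 0, 0, 0, 0, 0, 0, 0, 0, 0, 0, 0, 5, 0, 0, 0, 0]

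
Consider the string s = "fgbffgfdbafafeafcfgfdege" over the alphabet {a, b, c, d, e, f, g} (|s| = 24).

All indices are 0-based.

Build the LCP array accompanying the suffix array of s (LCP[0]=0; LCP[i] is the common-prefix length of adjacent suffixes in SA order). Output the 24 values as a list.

[0, 2, 2, 0, 1, 0, 0, 1, 0, 1, 1, 0, 1, 1, 2, 1, 1, 1, 2, 4, 0, 1, 1, 3]

rank | idx | suffix
   0 |   9 | afafeafcfgfdege
   1 |  14 | afcfgfdege
   2 |  11 | afeafcfgfdege
   3 |   8 | bafafeafcfgfdege
   4 |   2 | bffgfdbafafeafcfgfdege
   5 |  16 | cfgfdege
   6 |   7 | dbafafeafcfgfdege
   7 |  20 | dege
   8 |  23 | e
   9 |  13 | eafcfgfdege
  10 |  21 | ege
  11 |  10 | fafeafcfgfdege
  12 |  15 | fcfgfdege
  13 |   6 | fdbafafeafcfgfdege
  14 |  19 | fdege
  15 |  12 | feafcfgfdege
  16 |   3 | ffgfdbafafeafcfgfdege
  17 |   0 | fgbffgfdbafafeafcfgfdege
  18 |   4 | fgfdbafafeafcfgfdege
  19 |  17 | fgfdege
  20 |   1 | gbffgfdbafafeafcfgfdege
  21 |  22 | ge
  22 |   5 | gfdbafafeafcfgfdege
  23 |  18 | gfdege

SA = [9, 14, 11, 8, 2, 16, 7, 20, 23, 13, 21, 10, 15, 6, 19, 12, 3, 0, 4, 17, 1, 22, 5, 18]
[i] adj suffixes → lcp
  [1] 9/14 → 2 ('af')
  [2] 14/11 → 2 ('af')
  [3] 11/8 → 0 ('')
  [4] 8/2 → 1 ('b')
  [5] 2/16 → 0 ('')
  [6] 16/7 → 0 ('')
  [7] 7/20 → 1 ('d')
  [8] 20/23 → 0 ('')
  [9] 23/13 → 1 ('e')
  [10] 13/21 → 1 ('e')
  [11] 21/10 → 0 ('')
  [12] 10/15 → 1 ('f')
  [13] 15/6 → 1 ('f')
  [14] 6/19 → 2 ('fd')
  [15] 19/12 → 1 ('f')
  [16] 12/3 → 1 ('f')
  [17] 3/0 → 1 ('f')
  [18] 0/4 → 2 ('fg')
  [19] 4/17 → 4 ('fgfd')
  [20] 17/1 → 0 ('')
  [21] 1/22 → 1 ('g')
  [22] 22/5 → 1 ('g')
  [23] 5/18 → 3 ('gfd')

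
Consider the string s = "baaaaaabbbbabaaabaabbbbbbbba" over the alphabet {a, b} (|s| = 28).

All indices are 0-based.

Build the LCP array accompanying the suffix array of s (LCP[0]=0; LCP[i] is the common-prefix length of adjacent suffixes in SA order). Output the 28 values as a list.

rank | idx | suffix
   0 |  27 | a
   1 |   1 | aaaaaabbbbabaaabaabbbbbbbba
   2 |   2 | aaaaabbbbabaaabaabbbbbbbba
   3 |   3 | aaaabbbbabaaabaabbbbbbbba
   4 |  13 | aaabaabbbbbbbba
   5 |   4 | aaabbbbabaaabaabbbbbbbba
   6 |  14 | aabaabbbbbbbba
   7 |   5 | aabbbbabaaabaabbbbbbbba
   8 |  17 | aabbbbbbbba
   9 |  11 | abaaabaabbbbbbbba
  10 |  15 | abaabbbbbbbba
  11 |   6 | abbbbabaaabaabbbbbbbba
  12 |  18 | abbbbbbbba
  13 |  26 | ba
  14 |   0 | baaaaaabbbbabaaabaabbbbbbbba
  15 |  12 | baaabaabbbbbbbba
  16 |  16 | baabbbbbbbba
  17 |  10 | babaaabaabbbbbbbba
  18 |  25 | bba
  19 |   9 | bbabaaabaabbbbbbbba
  20 |  24 | bbba
  21 |   8 | bbbabaaabaabbbbbbbba
  22 |  23 | bbbba
  23 |   7 | bbbbabaaabaabbbbbbbba
  24 |  22 | bbbbba
  25 |  21 | bbbbbba
  26 |  20 | bbbbbbba
  27 |  19 | bbbbbbbba

SA = [27, 1, 2, 3, 13, 4, 14, 5, 17, 11, 15, 6, 18, 26, 0, 12, 16, 10, 25, 9, 24, 8, 23, 7, 22, 21, 20, 19]
rank  pair      lcp
   1  s[27:],s[1:]  1  'a'
   2  s[1:],s[2:]  5  'aaaaa'
   3  s[2:],s[3:]  4  'aaaa'
   4  s[3:],s[13:]  3  'aaa'
   5  s[13:],s[4:]  4  'aaab'
   6  s[4:],s[14:]  2  'aa'
   7  s[14:],s[5:]  3  'aab'
   8  s[5:],s[17:]  6  'aabbbb'
   9  s[17:],s[11:]  1  'a'
  10  s[11:],s[15:]  4  'abaa'
  11  s[15:],s[6:]  2  'ab'
  12  s[6:],s[18:]  5  'abbbb'
  13  s[18:],s[26:]  0  ''
  14  s[26:],s[0:]  2  'ba'
  15  s[0:],s[12:]  4  'baaa'
  16  s[12:],s[16:]  3  'baa'
  17  s[16:],s[10:]  2  'ba'
  18  s[10:],s[25:]  1  'b'
  19  s[25:],s[9:]  3  'bba'
  20  s[9:],s[24:]  2  'bb'
  21  s[24:],s[8:]  4  'bbba'
  22  s[8:],s[23:]  3  'bbb'
  23  s[23:],s[7:]  5  'bbbba'
  24  s[7:],s[22:]  4  'bbbb'
  25  s[22:],s[21:]  5  'bbbbb'
  26  s[21:],s[20:]  6  'bbbbbb'
  27  s[20:],s[19:]  7  'bbbbbbb'

[0, 1, 5, 4, 3, 4, 2, 3, 6, 1, 4, 2, 5, 0, 2, 4, 3, 2, 1, 3, 2, 4, 3, 5, 4, 5, 6, 7]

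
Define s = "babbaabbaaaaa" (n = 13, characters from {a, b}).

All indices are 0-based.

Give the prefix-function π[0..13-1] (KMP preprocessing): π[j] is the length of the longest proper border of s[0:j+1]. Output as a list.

π[0] = 0
j=1 s[j]='a': π[1]=0 (border '')
j=2 s[j]='b': π[2]=1 (border 'b')
j=3 s[j]='b': k: 1→0; π[3]=1 (border 'b')
j=4 s[j]='a': π[4]=2 (border 'ba')
j=5 s[j]='a': k: 2→0; π[5]=0 (border '')
j=6 s[j]='b': π[6]=1 (border 'b')
j=7 s[j]='b': k: 1→0; π[7]=1 (border 'b')
j=8 s[j]='a': π[8]=2 (border 'ba')
j=9 s[j]='a': k: 2→0; π[9]=0 (border '')
j=10 s[j]='a': π[10]=0 (border '')
j=11 s[j]='a': π[11]=0 (border '')
j=12 s[j]='a': π[12]=0 (border '')

[0, 0, 1, 1, 2, 0, 1, 1, 2, 0, 0, 0, 0]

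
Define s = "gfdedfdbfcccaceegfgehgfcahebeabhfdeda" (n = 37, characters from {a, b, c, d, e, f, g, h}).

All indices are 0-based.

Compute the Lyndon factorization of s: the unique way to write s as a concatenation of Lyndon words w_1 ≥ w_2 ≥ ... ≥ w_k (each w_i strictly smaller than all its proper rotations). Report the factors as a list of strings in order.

["g", "f", "dedf", "d", "bfccc", "aceegfgehgfcahebe", "abhfded", "a"]

emit factor 1: 'g' (i=0, period=1)
emit factor 2: 'f' (i=1, period=1)
emit factor 3: 'dedf' (i=2, period=4)
emit factor 4: 'd' (i=6, period=1)
emit factor 5: 'bfccc' (i=7, period=5)
emit factor 6: 'aceegfgehgfcahebe' (i=12, period=17)
emit factor 7: 'abhfded' (i=29, period=7)
emit factor 8: 'a' (i=36, period=1)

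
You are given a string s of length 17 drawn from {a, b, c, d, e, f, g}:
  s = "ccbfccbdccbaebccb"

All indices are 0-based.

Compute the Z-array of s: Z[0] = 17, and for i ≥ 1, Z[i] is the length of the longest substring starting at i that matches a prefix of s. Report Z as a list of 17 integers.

[17, 1, 0, 0, 3, 1, 0, 0, 3, 1, 0, 0, 0, 0, 3, 1, 0]

Z[0]=17
i=1: fresh scan; Z[1]=1 extend→box=[1,2)
i=2: fresh scan; Z[2]=0
i=3: fresh scan; Z[3]=0
i=4: fresh scan; Z[4]=3 extend→box=[4,7)
i=5: min(r-i=2, Z[1]=1)=1; Z[5]=1
i=6: min(r-i=1, Z[2]=0)=0; Z[6]=0
i=7: fresh scan; Z[7]=0
i=8: fresh scan; Z[8]=3 extend→box=[8,11)
i=9: min(r-i=2, Z[1]=1)=1; Z[9]=1
i=10: min(r-i=1, Z[2]=0)=0; Z[10]=0
i=11: fresh scan; Z[11]=0
i=12: fresh scan; Z[12]=0
i=13: fresh scan; Z[13]=0
i=14: fresh scan; Z[14]=3 extend→box=[14,17)
i=15: min(r-i=2, Z[1]=1)=1; Z[15]=1
i=16: min(r-i=1, Z[2]=0)=0; Z[16]=0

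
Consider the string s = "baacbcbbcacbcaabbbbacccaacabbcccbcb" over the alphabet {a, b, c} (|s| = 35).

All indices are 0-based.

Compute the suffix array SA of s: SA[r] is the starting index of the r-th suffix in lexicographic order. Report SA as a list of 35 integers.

[13, 23, 1, 14, 26, 24, 9, 2, 19, 34, 0, 18, 17, 16, 15, 6, 27, 11, 7, 32, 4, 28, 12, 22, 25, 8, 33, 5, 10, 31, 3, 21, 30, 20, 29]

sorted suffixes:
  #0 SA[0]=13  'aabbbbacccaacabbcccbcb'
  #1 SA[1]=23  'aacabbcccbcb'
  #2 SA[2]=1  'aacbcbbcacbcaabbbbacccaacabbcccbcb'
  #3 SA[3]=14  'abbbbacccaacabbcccbcb'
  #4 SA[4]=26  'abbcccbcb'
  #5 SA[5]=24  'acabbcccbcb'
  #6 SA[6]=9  'acbcaabbbbacccaacabbcccbcb'
  #7 SA[7]=2  'acbcbbcacbcaabbbbacccaacabbcccbcb'
  #8 SA[8]=19  'acccaacabbcccbcb'
  #9 SA[9]=34  'b'
  #10 SA[10]=0  'baacbcbbcacbcaabbbbacccaacabbcccbcb'
  #11 SA[11]=18  'bacccaacabbcccbcb'
  #12 SA[12]=17  'bbacccaacabbcccbcb'
  #13 SA[13]=16  'bbbacccaacabbcccbcb'
  #14 SA[14]=15  'bbbbacccaacabbcccbcb'
  #15 SA[15]=6  'bbcacbcaabbbbacccaacabbcccbcb'
  #16 SA[16]=27  'bbcccbcb'
  #17 SA[17]=11  'bcaabbbbacccaacabbcccbcb'
  #18 SA[18]=7  'bcacbcaabbbbacccaacabbcccbcb'
  #19 SA[19]=32  'bcb'
  #20 SA[20]=4  'bcbbcacbcaabbbbacccaacabbcccbcb'
  #21 SA[21]=28  'bcccbcb'
  #22 SA[22]=12  'caabbbbacccaacabbcccbcb'
  #23 SA[23]=22  'caacabbcccbcb'
  #24 SA[24]=25  'cabbcccbcb'
  #25 SA[25]=8  'cacbcaabbbbacccaacabbcccbcb'
  #26 SA[26]=33  'cb'
  #27 SA[27]=5  'cbbcacbcaabbbbacccaacabbcccbcb'
  #28 SA[28]=10  'cbcaabbbbacccaacabbcccbcb'
  #29 SA[29]=31  'cbcb'
  #30 SA[30]=3  'cbcbbcacbcaabbbbacccaacabbcccbcb'
  #31 SA[31]=21  'ccaacabbcccbcb'
  #32 SA[32]=30  'ccbcb'
  #33 SA[33]=20  'cccaacabbcccbcb'
  #34 SA[34]=29  'cccbcb'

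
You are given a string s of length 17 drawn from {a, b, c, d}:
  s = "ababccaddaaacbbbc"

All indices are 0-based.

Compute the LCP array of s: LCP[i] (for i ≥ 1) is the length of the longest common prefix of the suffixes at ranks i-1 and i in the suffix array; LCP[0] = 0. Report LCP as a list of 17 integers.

sorted suffixes:
  #0 SA[0]=9  'aaacbbbc'
  #1 SA[1]=10  'aacbbbc'
  #2 SA[2]=0  'ababccaddaaacbbbc'
  #3 SA[3]=2  'abccaddaaacbbbc'
  #4 SA[4]=11  'acbbbc'
  #5 SA[5]=6  'addaaacbbbc'
  #6 SA[6]=1  'babccaddaaacbbbc'
  #7 SA[7]=13  'bbbc'
  #8 SA[8]=14  'bbc'
  #9 SA[9]=15  'bc'
  #10 SA[10]=3  'bccaddaaacbbbc'
  #11 SA[11]=16  'c'
  #12 SA[12]=5  'caddaaacbbbc'
  #13 SA[13]=12  'cbbbc'
  #14 SA[14]=4  'ccaddaaacbbbc'
  #15 SA[15]=8  'daaacbbbc'
  #16 SA[16]=7  'ddaaacbbbc'

SA = [9, 10, 0, 2, 11, 6, 1, 13, 14, 15, 3, 16, 5, 12, 4, 8, 7]
rank  pair      lcp
   1  s[9:],s[10:]  2  'aa'
   2  s[10:],s[0:]  1  'a'
   3  s[0:],s[2:]  2  'ab'
   4  s[2:],s[11:]  1  'a'
   5  s[11:],s[6:]  1  'a'
   6  s[6:],s[1:]  0  ''
   7  s[1:],s[13:]  1  'b'
   8  s[13:],s[14:]  2  'bb'
   9  s[14:],s[15:]  1  'b'
  10  s[15:],s[3:]  2  'bc'
  11  s[3:],s[16:]  0  ''
  12  s[16:],s[5:]  1  'c'
  13  s[5:],s[12:]  1  'c'
  14  s[12:],s[4:]  1  'c'
  15  s[4:],s[8:]  0  ''
  16  s[8:],s[7:]  1  'd'

[0, 2, 1, 2, 1, 1, 0, 1, 2, 1, 2, 0, 1, 1, 1, 0, 1]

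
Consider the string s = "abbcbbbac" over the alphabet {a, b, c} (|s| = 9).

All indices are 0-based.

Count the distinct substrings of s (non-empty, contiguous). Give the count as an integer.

rank | idx | suffix
   0 |   0 | abbcbbbac
   1 |   7 | ac
   2 |   6 | bac
   3 |   5 | bbac
   4 |   4 | bbbac
   5 |   1 | bbcbbbac
   6 |   2 | bcbbbac
   7 |   8 | c
   8 |   3 | cbbbac

SA = [0, 7, 6, 5, 4, 1, 2, 8, 3]
[i] adj suffixes → lcp
  [1] 0/7 → 1 ('a')
  [2] 7/6 → 0 ('')
  [3] 6/5 → 1 ('b')
  [4] 5/4 → 2 ('bb')
  [5] 4/1 → 2 ('bb')
  [6] 1/2 → 1 ('b')
  [7] 2/8 → 0 ('')
  [8] 8/3 → 1 ('c')

n(n+1)/2 = 9·10/2 = 45
Σ LCP = 0 + 1 + 0 + 1 + 2 + 2 + 1 + 0 + 1 = 8
distinct = 45 − 8 = 37

37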